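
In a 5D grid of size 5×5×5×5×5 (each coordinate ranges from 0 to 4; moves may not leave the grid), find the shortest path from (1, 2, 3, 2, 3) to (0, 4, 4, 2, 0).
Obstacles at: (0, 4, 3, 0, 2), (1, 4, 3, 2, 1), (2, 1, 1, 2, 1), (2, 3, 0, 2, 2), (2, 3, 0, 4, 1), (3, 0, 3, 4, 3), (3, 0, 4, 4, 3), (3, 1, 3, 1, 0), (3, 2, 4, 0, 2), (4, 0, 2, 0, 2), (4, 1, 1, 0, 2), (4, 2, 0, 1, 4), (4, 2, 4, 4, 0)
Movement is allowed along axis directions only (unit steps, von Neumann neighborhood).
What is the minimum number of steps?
7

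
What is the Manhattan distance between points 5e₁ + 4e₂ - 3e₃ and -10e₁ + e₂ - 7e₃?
22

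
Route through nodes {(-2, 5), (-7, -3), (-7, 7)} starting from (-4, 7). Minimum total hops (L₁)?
21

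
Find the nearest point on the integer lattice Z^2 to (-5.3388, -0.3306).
(-5, 0)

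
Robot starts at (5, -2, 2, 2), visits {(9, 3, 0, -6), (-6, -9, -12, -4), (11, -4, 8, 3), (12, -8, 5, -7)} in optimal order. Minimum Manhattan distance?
94
(one optimal route: (5, -2, 2, 2) → (11, -4, 8, 3) → (12, -8, 5, -7) → (9, 3, 0, -6) → (-6, -9, -12, -4))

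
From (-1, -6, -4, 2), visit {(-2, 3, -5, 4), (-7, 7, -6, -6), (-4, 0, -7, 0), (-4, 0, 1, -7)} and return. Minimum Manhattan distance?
80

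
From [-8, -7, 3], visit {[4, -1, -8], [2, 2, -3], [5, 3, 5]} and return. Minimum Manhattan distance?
76
(one optimal route: (-8, -7, 3) → (4, -1, -8) → (2, 2, -3) → (5, 3, 5) → (-8, -7, 3))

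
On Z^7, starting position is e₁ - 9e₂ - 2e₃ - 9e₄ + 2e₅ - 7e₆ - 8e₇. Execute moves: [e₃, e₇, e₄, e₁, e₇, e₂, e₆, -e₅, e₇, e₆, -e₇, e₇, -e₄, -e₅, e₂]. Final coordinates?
(2, -7, -1, -9, 0, -5, -5)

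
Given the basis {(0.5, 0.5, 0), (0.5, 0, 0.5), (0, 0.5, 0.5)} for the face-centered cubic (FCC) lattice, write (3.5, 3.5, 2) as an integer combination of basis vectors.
5b₁ + 2b₂ + 2b₃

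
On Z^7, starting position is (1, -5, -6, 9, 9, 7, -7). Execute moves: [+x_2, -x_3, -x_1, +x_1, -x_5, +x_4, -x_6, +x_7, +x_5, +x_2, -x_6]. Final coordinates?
(1, -3, -7, 10, 9, 5, -6)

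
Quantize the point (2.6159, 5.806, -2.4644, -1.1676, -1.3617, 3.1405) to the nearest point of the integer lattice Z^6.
(3, 6, -2, -1, -1, 3)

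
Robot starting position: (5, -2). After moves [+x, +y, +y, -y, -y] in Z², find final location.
(6, -2)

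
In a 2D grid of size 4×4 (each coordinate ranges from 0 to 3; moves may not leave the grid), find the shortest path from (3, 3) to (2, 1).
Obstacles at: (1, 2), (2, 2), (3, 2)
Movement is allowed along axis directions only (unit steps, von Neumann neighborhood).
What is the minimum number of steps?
7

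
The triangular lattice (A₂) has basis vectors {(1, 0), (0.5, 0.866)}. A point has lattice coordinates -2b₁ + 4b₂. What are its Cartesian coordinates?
(0, 3.464)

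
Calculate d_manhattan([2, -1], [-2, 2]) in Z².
7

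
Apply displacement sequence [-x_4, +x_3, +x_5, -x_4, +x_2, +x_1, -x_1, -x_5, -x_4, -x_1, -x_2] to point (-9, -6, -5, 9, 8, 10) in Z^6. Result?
(-10, -6, -4, 6, 8, 10)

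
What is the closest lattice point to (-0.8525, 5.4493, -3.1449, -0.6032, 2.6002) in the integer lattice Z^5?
(-1, 5, -3, -1, 3)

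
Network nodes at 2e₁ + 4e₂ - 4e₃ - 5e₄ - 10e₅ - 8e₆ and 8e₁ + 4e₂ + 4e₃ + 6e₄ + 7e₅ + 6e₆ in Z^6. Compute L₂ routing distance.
26.5707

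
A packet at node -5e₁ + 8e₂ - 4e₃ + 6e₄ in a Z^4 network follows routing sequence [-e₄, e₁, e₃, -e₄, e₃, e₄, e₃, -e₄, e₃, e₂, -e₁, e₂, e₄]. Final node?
(-5, 10, 0, 5)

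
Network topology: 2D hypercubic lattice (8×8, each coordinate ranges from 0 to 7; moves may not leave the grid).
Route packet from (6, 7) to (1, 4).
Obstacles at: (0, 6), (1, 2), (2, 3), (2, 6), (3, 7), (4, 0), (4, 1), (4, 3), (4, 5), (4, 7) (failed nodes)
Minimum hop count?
8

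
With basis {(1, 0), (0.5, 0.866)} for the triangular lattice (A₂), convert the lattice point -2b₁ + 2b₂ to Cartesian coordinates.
(-1, 1.732)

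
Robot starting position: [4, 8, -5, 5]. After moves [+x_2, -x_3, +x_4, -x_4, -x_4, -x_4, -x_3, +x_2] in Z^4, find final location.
(4, 10, -7, 3)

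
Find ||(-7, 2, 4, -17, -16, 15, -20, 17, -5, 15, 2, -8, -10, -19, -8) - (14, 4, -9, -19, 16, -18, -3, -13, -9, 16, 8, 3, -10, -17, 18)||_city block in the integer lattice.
200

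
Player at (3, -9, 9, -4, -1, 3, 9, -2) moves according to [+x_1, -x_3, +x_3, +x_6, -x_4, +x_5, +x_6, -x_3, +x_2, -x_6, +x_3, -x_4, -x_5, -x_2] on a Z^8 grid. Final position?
(4, -9, 9, -6, -1, 4, 9, -2)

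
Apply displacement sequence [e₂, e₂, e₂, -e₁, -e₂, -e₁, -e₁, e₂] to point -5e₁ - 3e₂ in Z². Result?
(-8, 0)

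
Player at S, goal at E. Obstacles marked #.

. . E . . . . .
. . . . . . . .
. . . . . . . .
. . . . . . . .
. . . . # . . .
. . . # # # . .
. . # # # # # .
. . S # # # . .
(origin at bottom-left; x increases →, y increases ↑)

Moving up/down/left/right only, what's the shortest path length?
9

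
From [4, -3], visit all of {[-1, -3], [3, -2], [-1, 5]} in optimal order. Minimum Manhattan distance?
15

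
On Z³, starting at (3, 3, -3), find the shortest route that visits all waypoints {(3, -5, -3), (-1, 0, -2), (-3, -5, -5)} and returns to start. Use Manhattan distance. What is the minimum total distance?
34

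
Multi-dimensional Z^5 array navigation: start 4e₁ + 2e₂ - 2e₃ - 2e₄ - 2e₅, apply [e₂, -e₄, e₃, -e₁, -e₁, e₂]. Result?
(2, 4, -1, -3, -2)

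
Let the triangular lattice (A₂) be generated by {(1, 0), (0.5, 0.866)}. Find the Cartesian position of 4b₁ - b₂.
(3.5, -0.866)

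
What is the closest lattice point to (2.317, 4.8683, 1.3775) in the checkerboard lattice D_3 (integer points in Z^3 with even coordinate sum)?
(2, 5, 1)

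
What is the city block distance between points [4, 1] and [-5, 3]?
11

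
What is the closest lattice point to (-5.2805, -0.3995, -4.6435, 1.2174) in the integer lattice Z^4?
(-5, 0, -5, 1)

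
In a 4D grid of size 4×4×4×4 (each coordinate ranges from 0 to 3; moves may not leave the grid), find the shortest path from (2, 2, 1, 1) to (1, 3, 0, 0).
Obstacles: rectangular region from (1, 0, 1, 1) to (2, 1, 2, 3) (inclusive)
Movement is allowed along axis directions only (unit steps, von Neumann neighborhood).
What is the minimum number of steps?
4
(one shortest path: (2, 2, 1, 1) → (1, 2, 1, 1) → (1, 3, 1, 1) → (1, 3, 0, 1) → (1, 3, 0, 0))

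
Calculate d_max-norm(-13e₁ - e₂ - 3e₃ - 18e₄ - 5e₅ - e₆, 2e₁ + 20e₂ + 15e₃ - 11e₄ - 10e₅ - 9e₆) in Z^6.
21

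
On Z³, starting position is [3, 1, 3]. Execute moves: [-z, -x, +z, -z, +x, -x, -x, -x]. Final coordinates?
(0, 1, 2)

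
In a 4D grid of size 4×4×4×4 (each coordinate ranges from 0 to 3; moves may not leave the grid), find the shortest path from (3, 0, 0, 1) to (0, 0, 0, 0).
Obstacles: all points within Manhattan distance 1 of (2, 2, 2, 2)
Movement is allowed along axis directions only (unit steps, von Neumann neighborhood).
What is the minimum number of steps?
4
(one shortest path: (3, 0, 0, 1) → (2, 0, 0, 1) → (1, 0, 0, 1) → (0, 0, 0, 1) → (0, 0, 0, 0))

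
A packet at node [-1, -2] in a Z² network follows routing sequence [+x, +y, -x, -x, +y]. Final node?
(-2, 0)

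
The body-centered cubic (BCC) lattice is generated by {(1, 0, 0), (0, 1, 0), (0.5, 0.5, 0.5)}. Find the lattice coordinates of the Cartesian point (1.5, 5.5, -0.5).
2b₁ + 6b₂ - b₃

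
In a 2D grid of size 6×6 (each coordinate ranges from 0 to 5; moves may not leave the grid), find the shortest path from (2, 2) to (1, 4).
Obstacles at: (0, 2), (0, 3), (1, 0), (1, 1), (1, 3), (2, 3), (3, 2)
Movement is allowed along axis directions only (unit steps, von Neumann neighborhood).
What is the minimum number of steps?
9
(one shortest path: (2, 2) → (2, 1) → (3, 1) → (4, 1) → (4, 2) → (4, 3) → (3, 3) → (3, 4) → (2, 4) → (1, 4))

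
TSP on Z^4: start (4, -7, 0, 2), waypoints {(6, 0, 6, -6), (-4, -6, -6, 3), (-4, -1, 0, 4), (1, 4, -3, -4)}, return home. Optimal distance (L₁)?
92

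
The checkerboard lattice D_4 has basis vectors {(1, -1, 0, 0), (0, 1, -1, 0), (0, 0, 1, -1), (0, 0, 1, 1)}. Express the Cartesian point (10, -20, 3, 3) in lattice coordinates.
10b₁ - 10b₂ - 5b₃ - 2b₄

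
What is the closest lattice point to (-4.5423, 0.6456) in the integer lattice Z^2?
(-5, 1)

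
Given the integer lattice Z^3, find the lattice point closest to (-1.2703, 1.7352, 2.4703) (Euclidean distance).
(-1, 2, 2)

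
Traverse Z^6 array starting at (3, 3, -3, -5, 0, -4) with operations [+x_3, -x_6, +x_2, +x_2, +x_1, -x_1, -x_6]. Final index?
(3, 5, -2, -5, 0, -6)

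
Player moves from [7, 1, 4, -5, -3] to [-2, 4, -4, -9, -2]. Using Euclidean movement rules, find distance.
13.0767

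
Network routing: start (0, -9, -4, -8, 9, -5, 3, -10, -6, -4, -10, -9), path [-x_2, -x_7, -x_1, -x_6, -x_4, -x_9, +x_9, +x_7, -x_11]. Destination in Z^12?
(-1, -10, -4, -9, 9, -6, 3, -10, -6, -4, -11, -9)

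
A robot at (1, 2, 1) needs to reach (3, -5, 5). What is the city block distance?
13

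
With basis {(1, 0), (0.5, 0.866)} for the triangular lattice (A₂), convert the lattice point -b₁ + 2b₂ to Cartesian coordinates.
(0, 1.732)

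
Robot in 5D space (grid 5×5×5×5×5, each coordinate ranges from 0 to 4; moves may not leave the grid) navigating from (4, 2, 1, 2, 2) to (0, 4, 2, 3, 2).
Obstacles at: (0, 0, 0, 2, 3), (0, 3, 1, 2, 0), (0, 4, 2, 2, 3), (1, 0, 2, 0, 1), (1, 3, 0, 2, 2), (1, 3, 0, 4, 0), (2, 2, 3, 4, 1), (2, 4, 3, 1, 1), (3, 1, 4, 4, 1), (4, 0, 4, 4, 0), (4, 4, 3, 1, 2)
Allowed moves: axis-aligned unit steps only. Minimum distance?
8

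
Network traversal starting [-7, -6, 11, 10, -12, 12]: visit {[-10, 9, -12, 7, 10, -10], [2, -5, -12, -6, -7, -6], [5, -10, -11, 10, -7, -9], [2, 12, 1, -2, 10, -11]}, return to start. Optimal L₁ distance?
274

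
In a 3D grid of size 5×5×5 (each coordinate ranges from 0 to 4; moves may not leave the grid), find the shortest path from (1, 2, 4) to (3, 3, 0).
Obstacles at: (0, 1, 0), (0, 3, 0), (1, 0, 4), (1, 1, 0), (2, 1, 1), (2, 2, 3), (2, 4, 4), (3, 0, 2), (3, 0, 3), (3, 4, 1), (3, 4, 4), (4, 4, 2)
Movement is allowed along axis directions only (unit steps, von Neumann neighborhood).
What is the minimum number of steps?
7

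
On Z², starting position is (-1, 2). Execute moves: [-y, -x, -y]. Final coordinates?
(-2, 0)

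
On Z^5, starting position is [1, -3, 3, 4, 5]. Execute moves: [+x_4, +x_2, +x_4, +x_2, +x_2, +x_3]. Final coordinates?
(1, 0, 4, 6, 5)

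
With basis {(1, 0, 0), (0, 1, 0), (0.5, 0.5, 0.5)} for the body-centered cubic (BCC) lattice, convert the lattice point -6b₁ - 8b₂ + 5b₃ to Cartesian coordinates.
(-3.5, -5.5, 2.5)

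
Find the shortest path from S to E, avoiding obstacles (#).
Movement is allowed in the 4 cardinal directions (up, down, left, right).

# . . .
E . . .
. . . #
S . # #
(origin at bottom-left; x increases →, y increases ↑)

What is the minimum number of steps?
2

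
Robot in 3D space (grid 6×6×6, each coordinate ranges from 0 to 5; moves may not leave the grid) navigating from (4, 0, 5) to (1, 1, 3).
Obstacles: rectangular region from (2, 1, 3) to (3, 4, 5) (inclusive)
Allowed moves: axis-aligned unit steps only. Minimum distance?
6
(one shortest path: (4, 0, 5) → (3, 0, 5) → (2, 0, 5) → (1, 0, 5) → (1, 1, 5) → (1, 1, 4) → (1, 1, 3))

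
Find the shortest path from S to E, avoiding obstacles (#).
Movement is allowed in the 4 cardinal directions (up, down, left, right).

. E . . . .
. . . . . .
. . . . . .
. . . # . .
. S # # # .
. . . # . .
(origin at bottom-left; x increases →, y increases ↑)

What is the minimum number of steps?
4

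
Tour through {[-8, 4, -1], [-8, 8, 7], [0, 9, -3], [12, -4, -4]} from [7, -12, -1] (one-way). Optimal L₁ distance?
69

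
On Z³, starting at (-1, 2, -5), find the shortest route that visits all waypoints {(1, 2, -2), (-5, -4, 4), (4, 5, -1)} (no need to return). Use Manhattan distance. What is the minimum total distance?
35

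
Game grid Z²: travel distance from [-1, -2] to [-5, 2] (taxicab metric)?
8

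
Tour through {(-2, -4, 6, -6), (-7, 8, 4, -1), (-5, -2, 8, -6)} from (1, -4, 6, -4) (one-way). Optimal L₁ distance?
33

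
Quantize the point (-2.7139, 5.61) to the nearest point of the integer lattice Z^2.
(-3, 6)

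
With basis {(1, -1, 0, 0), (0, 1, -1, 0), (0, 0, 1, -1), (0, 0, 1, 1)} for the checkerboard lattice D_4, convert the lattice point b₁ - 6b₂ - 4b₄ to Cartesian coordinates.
(1, -7, 2, -4)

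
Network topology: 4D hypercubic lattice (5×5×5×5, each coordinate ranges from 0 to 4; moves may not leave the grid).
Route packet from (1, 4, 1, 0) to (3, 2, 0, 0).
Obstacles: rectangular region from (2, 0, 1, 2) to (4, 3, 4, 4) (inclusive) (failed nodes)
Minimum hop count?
5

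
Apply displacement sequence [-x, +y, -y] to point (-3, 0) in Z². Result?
(-4, 0)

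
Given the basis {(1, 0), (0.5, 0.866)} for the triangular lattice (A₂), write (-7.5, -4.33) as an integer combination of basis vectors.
-5b₁ - 5b₂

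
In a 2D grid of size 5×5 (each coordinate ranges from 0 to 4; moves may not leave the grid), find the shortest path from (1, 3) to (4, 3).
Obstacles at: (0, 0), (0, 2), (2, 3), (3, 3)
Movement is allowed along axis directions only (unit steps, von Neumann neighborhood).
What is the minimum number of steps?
5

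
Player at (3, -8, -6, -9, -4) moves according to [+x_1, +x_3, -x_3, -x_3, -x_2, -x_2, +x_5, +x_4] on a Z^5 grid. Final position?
(4, -10, -7, -8, -3)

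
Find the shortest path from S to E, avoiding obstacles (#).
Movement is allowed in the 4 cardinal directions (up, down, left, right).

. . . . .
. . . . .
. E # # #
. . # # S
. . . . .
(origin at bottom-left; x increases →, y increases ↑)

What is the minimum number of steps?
6
(one shortest path: (4, 1) → (4, 0) → (3, 0) → (2, 0) → (1, 0) → (1, 1) → (1, 2))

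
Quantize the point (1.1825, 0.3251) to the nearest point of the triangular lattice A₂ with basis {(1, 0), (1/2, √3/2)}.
(1, 0)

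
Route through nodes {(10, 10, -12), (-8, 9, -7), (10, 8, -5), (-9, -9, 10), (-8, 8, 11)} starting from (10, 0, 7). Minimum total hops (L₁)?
91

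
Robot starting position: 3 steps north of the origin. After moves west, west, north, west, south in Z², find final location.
(-3, 3)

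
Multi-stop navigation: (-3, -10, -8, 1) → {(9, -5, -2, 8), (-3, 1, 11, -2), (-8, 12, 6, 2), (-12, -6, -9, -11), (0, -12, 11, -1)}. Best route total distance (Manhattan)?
154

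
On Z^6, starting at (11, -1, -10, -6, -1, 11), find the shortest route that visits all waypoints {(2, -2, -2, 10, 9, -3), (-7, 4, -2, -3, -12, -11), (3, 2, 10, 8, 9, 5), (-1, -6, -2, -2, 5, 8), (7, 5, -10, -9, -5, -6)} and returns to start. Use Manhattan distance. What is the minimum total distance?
238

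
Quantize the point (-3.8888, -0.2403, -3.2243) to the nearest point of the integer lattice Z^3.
(-4, 0, -3)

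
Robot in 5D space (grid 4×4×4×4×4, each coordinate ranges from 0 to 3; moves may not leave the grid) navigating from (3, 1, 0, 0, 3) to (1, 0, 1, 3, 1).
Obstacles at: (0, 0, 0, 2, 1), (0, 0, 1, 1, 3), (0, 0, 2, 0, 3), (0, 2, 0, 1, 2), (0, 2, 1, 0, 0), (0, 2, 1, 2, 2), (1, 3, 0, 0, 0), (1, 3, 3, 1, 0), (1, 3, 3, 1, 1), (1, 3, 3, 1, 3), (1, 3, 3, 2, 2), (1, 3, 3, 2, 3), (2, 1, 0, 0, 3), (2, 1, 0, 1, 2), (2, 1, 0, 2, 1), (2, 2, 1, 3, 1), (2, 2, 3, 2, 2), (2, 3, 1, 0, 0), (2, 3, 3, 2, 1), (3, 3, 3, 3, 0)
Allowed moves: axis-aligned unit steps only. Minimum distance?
9
(one shortest path: (3, 1, 0, 0, 3) → (3, 0, 0, 0, 3) → (2, 0, 0, 0, 3) → (1, 0, 0, 0, 3) → (1, 0, 1, 0, 3) → (1, 0, 1, 1, 3) → (1, 0, 1, 2, 3) → (1, 0, 1, 3, 3) → (1, 0, 1, 3, 2) → (1, 0, 1, 3, 1))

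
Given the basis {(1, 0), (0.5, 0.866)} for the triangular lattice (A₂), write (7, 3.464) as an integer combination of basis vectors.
5b₁ + 4b₂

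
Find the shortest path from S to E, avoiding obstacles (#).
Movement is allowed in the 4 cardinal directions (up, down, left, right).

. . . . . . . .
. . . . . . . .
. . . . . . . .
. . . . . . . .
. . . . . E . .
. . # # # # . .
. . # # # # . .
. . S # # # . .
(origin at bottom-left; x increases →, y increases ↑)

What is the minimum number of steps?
8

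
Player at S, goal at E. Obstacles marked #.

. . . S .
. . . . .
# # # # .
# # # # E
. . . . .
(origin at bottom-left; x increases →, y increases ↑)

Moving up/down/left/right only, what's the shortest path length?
4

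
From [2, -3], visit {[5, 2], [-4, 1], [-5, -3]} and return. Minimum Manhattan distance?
30
(one optimal route: (2, -3) → (5, 2) → (-4, 1) → (-5, -3) → (2, -3))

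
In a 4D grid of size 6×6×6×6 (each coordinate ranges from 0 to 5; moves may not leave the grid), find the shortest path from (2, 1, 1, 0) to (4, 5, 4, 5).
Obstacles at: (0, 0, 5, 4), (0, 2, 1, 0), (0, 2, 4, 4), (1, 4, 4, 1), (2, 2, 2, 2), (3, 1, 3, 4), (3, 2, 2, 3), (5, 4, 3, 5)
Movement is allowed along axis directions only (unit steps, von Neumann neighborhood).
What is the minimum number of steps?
14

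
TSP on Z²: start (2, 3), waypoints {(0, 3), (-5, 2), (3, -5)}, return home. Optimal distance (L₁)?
32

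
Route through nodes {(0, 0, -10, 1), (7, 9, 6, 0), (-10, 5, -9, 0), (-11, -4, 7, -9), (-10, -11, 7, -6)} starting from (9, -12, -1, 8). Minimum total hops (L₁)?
134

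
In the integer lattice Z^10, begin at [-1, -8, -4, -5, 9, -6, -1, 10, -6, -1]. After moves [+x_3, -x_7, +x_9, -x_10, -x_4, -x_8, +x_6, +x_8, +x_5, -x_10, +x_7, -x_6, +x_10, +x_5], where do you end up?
(-1, -8, -3, -6, 11, -6, -1, 10, -5, -2)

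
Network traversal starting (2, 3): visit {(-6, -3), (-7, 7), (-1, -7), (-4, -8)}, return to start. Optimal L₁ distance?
48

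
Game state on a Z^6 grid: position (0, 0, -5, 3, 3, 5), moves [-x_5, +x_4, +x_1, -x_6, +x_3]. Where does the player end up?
(1, 0, -4, 4, 2, 4)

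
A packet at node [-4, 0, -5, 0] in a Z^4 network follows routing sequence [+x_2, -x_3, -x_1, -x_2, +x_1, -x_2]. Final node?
(-4, -1, -6, 0)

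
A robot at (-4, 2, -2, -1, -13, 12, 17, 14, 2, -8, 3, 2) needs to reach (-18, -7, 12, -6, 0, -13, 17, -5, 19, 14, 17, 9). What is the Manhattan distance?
159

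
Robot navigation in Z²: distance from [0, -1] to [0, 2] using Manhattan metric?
3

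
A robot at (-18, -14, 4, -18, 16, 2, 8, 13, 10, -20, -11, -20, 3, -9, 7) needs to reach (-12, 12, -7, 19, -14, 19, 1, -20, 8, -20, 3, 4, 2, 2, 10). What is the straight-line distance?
73.7292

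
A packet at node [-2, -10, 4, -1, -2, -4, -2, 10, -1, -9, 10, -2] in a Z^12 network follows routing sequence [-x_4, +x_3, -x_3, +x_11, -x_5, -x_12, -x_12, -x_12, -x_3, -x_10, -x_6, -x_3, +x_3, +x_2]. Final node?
(-2, -9, 3, -2, -3, -5, -2, 10, -1, -10, 11, -5)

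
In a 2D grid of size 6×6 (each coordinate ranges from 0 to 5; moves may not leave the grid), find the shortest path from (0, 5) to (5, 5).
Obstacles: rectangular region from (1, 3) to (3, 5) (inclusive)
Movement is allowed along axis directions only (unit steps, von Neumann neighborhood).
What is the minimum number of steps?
11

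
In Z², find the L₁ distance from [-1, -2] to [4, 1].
8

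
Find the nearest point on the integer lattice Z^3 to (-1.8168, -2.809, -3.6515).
(-2, -3, -4)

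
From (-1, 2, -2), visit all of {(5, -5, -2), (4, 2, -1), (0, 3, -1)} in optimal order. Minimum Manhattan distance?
17
(one optimal route: (-1, 2, -2) → (0, 3, -1) → (4, 2, -1) → (5, -5, -2))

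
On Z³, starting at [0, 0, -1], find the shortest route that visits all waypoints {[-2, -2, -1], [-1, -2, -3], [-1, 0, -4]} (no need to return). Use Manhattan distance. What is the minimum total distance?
10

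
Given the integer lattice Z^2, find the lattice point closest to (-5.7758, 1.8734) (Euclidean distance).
(-6, 2)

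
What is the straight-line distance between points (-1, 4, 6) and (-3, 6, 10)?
4.89898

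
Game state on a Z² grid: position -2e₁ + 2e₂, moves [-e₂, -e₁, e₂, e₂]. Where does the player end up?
(-3, 3)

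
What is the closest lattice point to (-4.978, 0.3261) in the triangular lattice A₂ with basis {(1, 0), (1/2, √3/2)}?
(-5, 0)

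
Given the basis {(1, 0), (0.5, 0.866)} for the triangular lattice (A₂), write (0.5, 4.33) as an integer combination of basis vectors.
-2b₁ + 5b₂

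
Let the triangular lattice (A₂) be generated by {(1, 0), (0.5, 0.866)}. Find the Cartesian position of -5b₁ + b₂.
(-4.5, 0.866)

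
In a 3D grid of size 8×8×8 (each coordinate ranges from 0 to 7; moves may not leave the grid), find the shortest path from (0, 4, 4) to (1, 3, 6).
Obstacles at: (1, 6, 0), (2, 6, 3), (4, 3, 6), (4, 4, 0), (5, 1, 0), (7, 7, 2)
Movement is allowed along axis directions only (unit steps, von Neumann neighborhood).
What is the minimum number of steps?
4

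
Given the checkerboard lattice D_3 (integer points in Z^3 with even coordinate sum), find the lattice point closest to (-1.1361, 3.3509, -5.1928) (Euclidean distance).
(-1, 4, -5)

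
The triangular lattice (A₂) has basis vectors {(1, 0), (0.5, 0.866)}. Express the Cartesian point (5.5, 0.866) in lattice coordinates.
5b₁ + b₂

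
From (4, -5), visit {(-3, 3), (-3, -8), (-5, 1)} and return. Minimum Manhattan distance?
40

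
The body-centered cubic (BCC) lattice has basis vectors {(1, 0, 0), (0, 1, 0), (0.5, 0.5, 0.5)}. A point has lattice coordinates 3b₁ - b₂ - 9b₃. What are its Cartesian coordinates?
(-1.5, -5.5, -4.5)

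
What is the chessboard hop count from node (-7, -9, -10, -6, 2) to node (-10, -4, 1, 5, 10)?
11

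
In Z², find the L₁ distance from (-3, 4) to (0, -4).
11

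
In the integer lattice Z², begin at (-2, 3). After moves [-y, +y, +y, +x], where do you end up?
(-1, 4)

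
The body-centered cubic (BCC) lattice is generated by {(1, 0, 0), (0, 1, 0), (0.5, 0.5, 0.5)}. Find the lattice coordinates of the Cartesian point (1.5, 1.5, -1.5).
3b₁ + 3b₂ - 3b₃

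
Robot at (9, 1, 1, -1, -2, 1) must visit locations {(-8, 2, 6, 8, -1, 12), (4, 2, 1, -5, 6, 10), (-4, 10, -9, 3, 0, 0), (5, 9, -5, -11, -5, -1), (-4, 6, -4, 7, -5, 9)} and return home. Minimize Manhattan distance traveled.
186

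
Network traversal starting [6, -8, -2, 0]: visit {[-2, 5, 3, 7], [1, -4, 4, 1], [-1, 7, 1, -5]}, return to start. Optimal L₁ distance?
82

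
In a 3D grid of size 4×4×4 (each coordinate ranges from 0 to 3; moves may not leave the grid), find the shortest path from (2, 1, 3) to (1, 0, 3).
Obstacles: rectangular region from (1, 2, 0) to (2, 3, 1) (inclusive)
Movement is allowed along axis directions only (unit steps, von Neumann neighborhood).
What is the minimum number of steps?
2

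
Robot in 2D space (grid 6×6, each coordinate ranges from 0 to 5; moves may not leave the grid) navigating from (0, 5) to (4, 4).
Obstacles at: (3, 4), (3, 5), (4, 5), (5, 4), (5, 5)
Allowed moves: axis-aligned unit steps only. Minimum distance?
7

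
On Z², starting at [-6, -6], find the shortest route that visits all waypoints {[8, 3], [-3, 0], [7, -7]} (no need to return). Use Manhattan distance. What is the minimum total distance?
34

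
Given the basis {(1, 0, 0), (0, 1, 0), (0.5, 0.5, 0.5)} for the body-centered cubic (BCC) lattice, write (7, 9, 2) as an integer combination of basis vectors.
5b₁ + 7b₂ + 4b₃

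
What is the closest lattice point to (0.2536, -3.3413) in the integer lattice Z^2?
(0, -3)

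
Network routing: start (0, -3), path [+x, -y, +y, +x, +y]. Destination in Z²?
(2, -2)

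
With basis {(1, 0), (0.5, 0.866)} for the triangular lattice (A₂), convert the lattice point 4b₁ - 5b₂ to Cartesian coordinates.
(1.5, -4.33)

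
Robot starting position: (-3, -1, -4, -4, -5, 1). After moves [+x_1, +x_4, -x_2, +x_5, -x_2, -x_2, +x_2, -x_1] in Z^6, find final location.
(-3, -3, -4, -3, -4, 1)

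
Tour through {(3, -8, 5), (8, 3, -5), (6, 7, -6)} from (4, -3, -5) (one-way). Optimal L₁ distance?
46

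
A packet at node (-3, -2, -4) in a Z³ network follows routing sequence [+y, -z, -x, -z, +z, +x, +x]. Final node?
(-2, -1, -5)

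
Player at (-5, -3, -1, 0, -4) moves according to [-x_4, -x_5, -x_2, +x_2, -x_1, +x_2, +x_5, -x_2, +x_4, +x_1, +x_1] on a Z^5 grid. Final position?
(-4, -3, -1, 0, -4)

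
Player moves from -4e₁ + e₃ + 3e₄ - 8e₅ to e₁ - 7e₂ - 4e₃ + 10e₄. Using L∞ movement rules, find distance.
8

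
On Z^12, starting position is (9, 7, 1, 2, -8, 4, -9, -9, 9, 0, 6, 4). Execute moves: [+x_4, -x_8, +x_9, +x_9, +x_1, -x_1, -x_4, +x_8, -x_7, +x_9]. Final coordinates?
(9, 7, 1, 2, -8, 4, -10, -9, 12, 0, 6, 4)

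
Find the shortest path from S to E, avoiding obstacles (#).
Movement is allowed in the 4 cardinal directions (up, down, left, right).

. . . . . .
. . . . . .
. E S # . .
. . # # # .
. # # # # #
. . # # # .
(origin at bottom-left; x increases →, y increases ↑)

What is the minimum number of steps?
1
(one shortest path: (2, 3) → (1, 3))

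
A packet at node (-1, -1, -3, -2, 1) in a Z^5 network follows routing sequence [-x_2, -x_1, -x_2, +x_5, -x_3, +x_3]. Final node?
(-2, -3, -3, -2, 2)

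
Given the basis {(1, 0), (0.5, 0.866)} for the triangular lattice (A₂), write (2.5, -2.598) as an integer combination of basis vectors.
4b₁ - 3b₂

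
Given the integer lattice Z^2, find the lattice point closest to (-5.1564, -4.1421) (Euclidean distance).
(-5, -4)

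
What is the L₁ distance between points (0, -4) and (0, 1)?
5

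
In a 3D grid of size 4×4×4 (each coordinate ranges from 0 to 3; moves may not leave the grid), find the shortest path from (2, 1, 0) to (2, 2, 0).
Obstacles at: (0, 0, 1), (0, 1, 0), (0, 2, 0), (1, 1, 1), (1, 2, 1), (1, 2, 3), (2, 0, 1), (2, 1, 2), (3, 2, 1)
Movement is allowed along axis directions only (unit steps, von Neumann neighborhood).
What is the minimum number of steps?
1
(one shortest path: (2, 1, 0) → (2, 2, 0))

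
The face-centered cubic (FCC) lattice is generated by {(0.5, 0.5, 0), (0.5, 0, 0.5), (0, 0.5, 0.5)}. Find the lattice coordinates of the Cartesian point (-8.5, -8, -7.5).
-9b₁ - 8b₂ - 7b₃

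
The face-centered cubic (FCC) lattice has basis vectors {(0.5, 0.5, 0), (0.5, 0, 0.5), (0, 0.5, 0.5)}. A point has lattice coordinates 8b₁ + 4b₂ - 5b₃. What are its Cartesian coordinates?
(6, 1.5, -0.5)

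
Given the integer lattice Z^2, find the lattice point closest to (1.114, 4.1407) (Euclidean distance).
(1, 4)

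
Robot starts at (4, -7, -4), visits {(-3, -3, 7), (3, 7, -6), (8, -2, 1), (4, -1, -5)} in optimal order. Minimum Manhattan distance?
56
(one optimal route: (4, -7, -4) → (3, 7, -6) → (4, -1, -5) → (8, -2, 1) → (-3, -3, 7))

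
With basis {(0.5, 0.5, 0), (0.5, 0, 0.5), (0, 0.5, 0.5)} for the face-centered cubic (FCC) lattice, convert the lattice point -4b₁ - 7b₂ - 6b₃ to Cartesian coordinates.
(-5.5, -5, -6.5)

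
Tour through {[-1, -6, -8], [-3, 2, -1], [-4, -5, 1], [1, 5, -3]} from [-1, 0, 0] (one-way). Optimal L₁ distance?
42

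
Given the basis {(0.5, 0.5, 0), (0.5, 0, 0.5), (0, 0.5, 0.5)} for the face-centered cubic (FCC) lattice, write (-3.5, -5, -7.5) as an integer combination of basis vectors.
-b₁ - 6b₂ - 9b₃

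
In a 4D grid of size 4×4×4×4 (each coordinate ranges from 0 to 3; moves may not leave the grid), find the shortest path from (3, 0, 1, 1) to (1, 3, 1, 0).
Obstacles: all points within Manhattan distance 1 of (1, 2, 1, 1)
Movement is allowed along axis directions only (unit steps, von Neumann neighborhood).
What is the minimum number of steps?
6
(one shortest path: (3, 0, 1, 1) → (2, 0, 1, 1) → (2, 1, 1, 1) → (2, 1, 1, 0) → (2, 2, 1, 0) → (2, 3, 1, 0) → (1, 3, 1, 0))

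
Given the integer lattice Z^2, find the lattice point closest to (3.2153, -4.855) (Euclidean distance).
(3, -5)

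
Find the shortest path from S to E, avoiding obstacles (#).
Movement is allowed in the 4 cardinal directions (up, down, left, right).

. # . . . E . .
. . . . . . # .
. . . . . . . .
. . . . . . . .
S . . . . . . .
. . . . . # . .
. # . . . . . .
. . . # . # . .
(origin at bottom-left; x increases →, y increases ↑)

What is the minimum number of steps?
9
(one shortest path: (0, 3) → (1, 3) → (2, 3) → (3, 3) → (4, 3) → (5, 3) → (5, 4) → (5, 5) → (5, 6) → (5, 7))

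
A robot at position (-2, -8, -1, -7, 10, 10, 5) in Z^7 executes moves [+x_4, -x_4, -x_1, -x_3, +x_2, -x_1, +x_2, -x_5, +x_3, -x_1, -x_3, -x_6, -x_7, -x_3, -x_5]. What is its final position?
(-5, -6, -3, -7, 8, 9, 4)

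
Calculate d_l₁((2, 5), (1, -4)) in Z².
10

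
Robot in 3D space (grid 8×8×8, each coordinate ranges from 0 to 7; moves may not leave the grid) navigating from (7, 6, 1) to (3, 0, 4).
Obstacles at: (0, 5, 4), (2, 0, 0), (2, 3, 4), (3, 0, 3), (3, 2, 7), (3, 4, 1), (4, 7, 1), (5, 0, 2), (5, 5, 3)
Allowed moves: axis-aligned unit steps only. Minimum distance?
13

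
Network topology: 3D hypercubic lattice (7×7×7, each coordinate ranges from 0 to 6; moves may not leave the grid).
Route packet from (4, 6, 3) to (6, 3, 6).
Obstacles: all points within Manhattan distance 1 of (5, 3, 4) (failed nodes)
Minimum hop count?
8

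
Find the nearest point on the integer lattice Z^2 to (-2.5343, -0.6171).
(-3, -1)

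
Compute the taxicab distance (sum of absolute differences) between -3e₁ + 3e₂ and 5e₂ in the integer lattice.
5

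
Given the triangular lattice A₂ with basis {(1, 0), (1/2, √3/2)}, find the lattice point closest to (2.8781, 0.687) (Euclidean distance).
(2.5, 0.866)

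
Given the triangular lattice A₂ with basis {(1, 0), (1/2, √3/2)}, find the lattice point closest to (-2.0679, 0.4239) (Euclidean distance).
(-2, 0)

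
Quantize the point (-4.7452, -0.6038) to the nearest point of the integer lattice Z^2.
(-5, -1)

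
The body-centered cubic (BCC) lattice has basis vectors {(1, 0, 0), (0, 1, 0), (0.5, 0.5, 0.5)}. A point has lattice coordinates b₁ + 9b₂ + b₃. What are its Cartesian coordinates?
(1.5, 9.5, 0.5)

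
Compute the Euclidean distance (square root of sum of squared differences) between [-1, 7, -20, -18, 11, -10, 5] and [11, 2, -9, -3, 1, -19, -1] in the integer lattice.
27.0555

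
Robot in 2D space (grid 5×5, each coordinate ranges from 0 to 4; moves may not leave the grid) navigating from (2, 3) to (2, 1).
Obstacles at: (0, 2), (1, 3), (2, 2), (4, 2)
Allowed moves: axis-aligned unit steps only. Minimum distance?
4
(one shortest path: (2, 3) → (3, 3) → (3, 2) → (3, 1) → (2, 1))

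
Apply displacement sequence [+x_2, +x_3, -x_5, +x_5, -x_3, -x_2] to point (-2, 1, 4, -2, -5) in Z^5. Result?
(-2, 1, 4, -2, -5)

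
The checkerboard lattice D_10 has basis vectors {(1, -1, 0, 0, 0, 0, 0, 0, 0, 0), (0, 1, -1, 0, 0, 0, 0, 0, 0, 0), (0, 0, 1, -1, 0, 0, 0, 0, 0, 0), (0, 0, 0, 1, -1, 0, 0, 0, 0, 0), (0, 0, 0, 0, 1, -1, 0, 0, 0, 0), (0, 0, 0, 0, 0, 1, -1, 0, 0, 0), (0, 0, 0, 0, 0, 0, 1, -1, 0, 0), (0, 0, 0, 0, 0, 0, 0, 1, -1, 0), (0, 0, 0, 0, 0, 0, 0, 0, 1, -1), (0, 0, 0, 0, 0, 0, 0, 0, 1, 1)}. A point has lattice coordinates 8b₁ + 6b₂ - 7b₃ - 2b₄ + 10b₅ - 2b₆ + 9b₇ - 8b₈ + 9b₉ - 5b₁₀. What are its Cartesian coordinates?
(8, -2, -13, 5, 12, -12, 11, -17, 12, -14)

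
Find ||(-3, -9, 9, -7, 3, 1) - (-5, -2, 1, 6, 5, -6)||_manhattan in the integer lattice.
39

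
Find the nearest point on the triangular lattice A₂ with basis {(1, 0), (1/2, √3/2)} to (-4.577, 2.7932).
(-4.5, 2.598)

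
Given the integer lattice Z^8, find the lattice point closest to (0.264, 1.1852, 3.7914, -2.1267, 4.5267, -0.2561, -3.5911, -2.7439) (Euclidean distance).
(0, 1, 4, -2, 5, 0, -4, -3)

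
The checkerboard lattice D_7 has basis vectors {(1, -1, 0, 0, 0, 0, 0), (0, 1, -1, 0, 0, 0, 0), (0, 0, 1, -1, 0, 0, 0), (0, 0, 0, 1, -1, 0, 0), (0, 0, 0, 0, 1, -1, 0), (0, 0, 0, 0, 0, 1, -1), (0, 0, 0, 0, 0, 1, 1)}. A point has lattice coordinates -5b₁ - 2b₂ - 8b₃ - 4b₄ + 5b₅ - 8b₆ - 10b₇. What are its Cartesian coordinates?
(-5, 3, -6, 4, 9, -23, -2)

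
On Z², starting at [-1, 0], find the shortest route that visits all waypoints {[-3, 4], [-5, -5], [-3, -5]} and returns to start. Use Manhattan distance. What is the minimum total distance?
26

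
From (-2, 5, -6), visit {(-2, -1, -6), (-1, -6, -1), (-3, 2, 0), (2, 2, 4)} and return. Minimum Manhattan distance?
52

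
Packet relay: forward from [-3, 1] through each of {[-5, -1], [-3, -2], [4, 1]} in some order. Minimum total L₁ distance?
17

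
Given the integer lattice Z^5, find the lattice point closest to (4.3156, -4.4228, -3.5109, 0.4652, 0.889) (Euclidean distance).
(4, -4, -4, 0, 1)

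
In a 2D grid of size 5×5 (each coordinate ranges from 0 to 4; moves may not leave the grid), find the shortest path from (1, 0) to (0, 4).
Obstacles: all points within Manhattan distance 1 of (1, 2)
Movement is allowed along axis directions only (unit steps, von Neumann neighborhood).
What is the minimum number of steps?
9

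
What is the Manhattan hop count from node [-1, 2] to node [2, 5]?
6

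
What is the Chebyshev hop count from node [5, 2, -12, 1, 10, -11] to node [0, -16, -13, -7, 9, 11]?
22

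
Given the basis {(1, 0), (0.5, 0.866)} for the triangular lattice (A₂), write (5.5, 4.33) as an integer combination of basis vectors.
3b₁ + 5b₂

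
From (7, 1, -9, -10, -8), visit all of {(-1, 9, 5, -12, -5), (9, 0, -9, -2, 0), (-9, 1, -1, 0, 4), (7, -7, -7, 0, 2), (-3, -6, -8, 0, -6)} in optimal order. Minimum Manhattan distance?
127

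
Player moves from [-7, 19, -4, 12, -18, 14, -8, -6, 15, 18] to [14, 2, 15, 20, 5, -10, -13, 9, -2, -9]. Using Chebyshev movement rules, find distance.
27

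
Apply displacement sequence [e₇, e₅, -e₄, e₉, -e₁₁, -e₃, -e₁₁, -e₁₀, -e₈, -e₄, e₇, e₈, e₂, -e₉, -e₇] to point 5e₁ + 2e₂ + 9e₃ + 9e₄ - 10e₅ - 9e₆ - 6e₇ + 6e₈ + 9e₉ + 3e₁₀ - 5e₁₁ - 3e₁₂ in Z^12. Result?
(5, 3, 8, 7, -9, -9, -5, 6, 9, 2, -7, -3)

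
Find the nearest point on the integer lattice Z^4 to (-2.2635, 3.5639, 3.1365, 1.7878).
(-2, 4, 3, 2)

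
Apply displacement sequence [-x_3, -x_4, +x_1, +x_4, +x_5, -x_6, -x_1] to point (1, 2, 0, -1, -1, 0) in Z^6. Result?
(1, 2, -1, -1, 0, -1)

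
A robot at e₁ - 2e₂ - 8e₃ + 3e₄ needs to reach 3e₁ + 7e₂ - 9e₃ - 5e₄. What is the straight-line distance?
12.2474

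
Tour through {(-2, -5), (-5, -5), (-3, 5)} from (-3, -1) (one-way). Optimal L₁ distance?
20
(one optimal route: (-3, -1) → (-2, -5) → (-5, -5) → (-3, 5))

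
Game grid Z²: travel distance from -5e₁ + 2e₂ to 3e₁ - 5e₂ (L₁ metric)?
15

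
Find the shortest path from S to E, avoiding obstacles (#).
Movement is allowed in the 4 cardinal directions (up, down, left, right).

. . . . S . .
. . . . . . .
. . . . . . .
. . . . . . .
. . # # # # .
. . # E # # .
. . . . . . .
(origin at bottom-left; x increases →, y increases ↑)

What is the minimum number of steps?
12
(one shortest path: (4, 6) → (3, 6) → (2, 6) → (1, 6) → (1, 5) → (1, 4) → (1, 3) → (1, 2) → (1, 1) → (1, 0) → (2, 0) → (3, 0) → (3, 1))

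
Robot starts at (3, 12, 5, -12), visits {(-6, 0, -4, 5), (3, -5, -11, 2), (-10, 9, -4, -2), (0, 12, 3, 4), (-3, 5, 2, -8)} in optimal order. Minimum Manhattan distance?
111
(one optimal route: (3, 12, 5, -12) → (0, 12, 3, 4) → (-3, 5, 2, -8) → (-10, 9, -4, -2) → (-6, 0, -4, 5) → (3, -5, -11, 2))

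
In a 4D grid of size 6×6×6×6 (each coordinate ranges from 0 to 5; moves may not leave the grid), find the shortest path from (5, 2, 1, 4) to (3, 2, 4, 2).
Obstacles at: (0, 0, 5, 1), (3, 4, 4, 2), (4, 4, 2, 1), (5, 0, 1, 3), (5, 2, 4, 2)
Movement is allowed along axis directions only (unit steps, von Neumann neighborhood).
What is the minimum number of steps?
7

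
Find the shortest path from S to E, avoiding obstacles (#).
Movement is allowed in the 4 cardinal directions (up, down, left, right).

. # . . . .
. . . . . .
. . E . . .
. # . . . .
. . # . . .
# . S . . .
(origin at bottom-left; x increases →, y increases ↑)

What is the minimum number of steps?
5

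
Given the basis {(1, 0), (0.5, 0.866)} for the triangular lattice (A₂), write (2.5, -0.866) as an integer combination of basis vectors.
3b₁ - b₂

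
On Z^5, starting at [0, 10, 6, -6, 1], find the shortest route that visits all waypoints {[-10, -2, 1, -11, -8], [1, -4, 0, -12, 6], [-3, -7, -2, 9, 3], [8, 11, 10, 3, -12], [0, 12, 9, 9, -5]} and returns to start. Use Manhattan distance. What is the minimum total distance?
202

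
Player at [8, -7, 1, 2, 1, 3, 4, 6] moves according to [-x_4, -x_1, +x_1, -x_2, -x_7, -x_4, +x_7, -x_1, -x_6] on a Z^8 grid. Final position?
(7, -8, 1, 0, 1, 2, 4, 6)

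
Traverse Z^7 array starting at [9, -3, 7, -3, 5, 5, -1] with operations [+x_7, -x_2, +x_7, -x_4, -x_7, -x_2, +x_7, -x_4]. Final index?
(9, -5, 7, -5, 5, 5, 1)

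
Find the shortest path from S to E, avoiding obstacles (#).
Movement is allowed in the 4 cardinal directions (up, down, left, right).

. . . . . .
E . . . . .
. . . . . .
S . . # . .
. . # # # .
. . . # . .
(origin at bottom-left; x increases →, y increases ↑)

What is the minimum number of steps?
2
(one shortest path: (0, 2) → (0, 3) → (0, 4))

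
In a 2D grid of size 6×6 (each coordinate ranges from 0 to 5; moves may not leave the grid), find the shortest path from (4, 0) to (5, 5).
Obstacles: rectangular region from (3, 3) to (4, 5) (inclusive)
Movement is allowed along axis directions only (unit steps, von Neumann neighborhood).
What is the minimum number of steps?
6
(one shortest path: (4, 0) → (5, 0) → (5, 1) → (5, 2) → (5, 3) → (5, 4) → (5, 5))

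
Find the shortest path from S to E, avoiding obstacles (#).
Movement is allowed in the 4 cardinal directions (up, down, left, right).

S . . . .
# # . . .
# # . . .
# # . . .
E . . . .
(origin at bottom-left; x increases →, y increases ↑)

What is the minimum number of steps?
8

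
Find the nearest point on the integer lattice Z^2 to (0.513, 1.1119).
(1, 1)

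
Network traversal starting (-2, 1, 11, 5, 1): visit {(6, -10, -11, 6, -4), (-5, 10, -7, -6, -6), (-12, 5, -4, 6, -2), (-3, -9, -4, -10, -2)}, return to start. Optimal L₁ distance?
178
(one optimal route: (-2, 1, 11, 5, 1) → (6, -10, -11, 6, -4) → (-3, -9, -4, -10, -2) → (-5, 10, -7, -6, -6) → (-12, 5, -4, 6, -2) → (-2, 1, 11, 5, 1))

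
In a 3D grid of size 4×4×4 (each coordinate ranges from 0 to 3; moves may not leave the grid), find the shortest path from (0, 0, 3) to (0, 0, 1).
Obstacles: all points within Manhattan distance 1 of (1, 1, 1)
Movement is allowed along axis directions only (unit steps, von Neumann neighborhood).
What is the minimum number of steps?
2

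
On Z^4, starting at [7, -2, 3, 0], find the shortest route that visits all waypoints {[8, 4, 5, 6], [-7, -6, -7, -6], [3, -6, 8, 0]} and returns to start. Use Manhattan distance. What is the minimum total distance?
104
(one optimal route: (7, -2, 3, 0) → (8, 4, 5, 6) → (3, -6, 8, 0) → (-7, -6, -7, -6) → (7, -2, 3, 0))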